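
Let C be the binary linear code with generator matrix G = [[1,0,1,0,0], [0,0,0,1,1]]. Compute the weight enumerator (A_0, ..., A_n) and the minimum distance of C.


Weight distribution: A_0 = 1, A_2 = 2, A_4 = 1. Minimum distance d = 2.

Enumerate all 2^2 = 4 messages m ∈ F_2^2.
For each, compute codeword c = mG in F_2^5, then tally its weight.
  m = 00 → c = 00000, weight = 0.
  m = 10 → c = 10100, weight = 2.
  m = 01 → c = 00011, weight = 2.
  m = 11 → c = 10111, weight = 4.
Tally weights:
  weight 0: 1 codewords.
  weight 2: 2 codewords.
  weight 4: 1 codewords.
Minimum distance d = smallest w > 0 with A_w > 0 = 2.
Sanity: Σ A_w = 4 = 2^2 = 4 ✓.


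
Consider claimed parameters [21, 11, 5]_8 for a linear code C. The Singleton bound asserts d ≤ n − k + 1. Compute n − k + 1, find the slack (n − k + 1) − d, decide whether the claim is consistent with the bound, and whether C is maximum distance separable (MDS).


Singleton RHS = n − k + 1 = 11, slack = 6, bound satisfied, not MDS.

Singleton bound: d ≤ n − k + 1.
Here n = 21, k = 11, so n − k + 1 = 11.
Given d = 5, check d ≤ 11: YES.
Slack = (n − k + 1) − d = 6.
The code is NOT MDS (slack = 6 > 0).
Description: the claimed parameters are [21, 11, 5]_8; such a code would be non-MDS.


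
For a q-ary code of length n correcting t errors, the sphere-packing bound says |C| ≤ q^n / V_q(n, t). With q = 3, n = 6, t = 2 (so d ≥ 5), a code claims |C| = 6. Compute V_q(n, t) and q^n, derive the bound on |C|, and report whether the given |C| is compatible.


V_q(n, t) = 73, q^n = 729, Hamming bound = 9, |C| = 6 ≤ bound (satisfied).

Step 1: Compute V_q(n, t) = Σ_{j=0}^2 C(n, j) (q−1)^j.
  j = 0: C(6,0)·(2)^0 = 1·1 = 1.
  j = 1: C(6,1)·(2)^1 = 6·2 = 12.
  j = 2: C(6,2)·(2)^2 = 15·4 = 60.
  V_q(n, t) = 1 + 12 + 60 = 73.
Step 2: q^n = 3^6 = 729.
Step 3: Hamming bound ⌊q^n / V_q(n,t)⌋ = ⌊729/73⌋ = 9.
Step 4: Compare |C| = 6 to 9: satisfied.
The claimed |C| lies below the Hamming bound.


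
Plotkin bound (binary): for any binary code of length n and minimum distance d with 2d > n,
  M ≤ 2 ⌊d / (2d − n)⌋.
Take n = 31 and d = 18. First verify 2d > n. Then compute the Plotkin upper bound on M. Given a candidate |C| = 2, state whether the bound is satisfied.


Plotkin bound M ≤ 6; given |C| = 2 ≤ bound (satisfied).

Check applicability: 2d = 36, n = 31.
2d − n = 5 > 0, so Plotkin applies.
Compute d/(2d−n) = 18/5 ≈ 3.6000.
⌊d/(2d−n)⌋ = 3.
Plotkin bound: M ≤ 2·3 = 6.
Given |C| = 2, check: satisfied.
This |C| is below the Plotkin bound.


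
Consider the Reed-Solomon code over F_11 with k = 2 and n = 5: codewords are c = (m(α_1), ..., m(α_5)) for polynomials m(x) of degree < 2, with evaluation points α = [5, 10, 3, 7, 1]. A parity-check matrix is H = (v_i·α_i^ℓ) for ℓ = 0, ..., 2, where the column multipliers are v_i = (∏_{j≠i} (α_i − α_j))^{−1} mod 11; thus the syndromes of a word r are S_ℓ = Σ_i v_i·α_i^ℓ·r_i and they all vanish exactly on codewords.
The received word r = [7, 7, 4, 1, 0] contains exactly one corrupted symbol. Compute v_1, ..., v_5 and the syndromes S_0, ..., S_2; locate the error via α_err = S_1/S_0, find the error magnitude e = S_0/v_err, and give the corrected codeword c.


S = (7, 2, 10), error at position 1, error magnitude e = 10, c = [8, 7, 4, 1, 0].

Step 1: column multipliers v_i = (∏_{j≠i}(α_i − α_j))^{−1} mod 11.
  i = 1 (α = 5): (5−10)(5−3)(5−7)(5−1) = (−5)·2·(−2)·4 = 80 ≡ 3, so v_1 = 3^{−1} = 4 (mod 11).
  i = 2 (α = 10): (10−5)(10−3)(10−7)(10−1) = 5·7·3·9 = 945 ≡ 10, so v_2 = 10^{−1} = 10 (mod 11).
  i = 3 (α = 3): (3−5)(3−10)(3−7)(3−1) = (−2)·(−7)·(−4)·2 = −112 ≡ 9, so v_3 = 9^{−1} = 5 (mod 11).
  i = 4 (α = 7): (7−5)(7−10)(7−3)(7−1) = 2·(−3)·4·6 = −144 ≡ 10, so v_4 = 10^{−1} = 10 (mod 11).
  i = 5 (α = 1): (1−5)(1−10)(1−3)(1−7) = (−4)·(−9)·(−2)·(−6) = 432 ≡ 3, so v_5 = 3^{−1} = 4 (mod 11).
  v = [4, 10, 5, 10, 4].
Step 2: syndromes of r = [7, 7, 4, 1, 0] (all sums mod 11).
  S_0 = Σ v_i r_i = 4·7 + 10·7 + 5·4 + 10·1 + 4·0 = 128 ≡ 7.
  S_1 = Σ v_i α_i r_i = 4·5·7 + 10·10·7 + 5·3·4 + 10·7·1 + 4·1·0 = 970 ≡ 2.
  α_i^2 mod 11 = [3, 1, 9, 5, 1].
  S_2 = Σ v_i α_i^2 r_i = 4·3·7 + 10·1·7 + 5·9·4 + 10·5·1 + 4·1·0 = 384 ≡ 10.
  S = (7, 2, 10) ≠ 0, so r is not a codeword (an error is present).
Step 3: locate the error. For a single error e at position i, S_ℓ = v_i·e·α_i^ℓ, so α_err = S_1/S_0.
  S_0^{−1} = 7^{−1} = 8 (mod 11), so α_err = 2·8 = 16 ≡ 5 = α_1. Error position i = 1.
  Consistency check: S_2/S_1 = 10·6 = 60 ≡ 5 = α_err ✓ (single-error assumption holds).
Step 4: error magnitude e = S_0/v_1 = S_0·∏_{j≠1}(α_1 − α_j) = 7·3 = 21 ≡ 10 (mod 11).
Step 5: correct position 1: c_1 = r_1 − e = 7 − 10 ≡ 8 (mod 11). Hence c = [8, 7, 4, 1, 0].
  Check: interpolating c through the α_i gives m(x) = 9 + 2·x (degree < 2) with m(α_i) = c_i for every i, so c is indeed a codeword.


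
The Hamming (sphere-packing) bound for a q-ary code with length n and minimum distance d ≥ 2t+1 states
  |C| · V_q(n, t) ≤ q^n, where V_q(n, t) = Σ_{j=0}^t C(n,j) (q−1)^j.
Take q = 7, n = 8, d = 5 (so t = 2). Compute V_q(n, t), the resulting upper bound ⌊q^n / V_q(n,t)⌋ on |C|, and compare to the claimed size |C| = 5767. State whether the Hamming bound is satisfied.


V_q(n, t) = 1057, q^n = 5764801, Hamming bound = 5453, |C| = 5767 > bound (violated).

Step 1: Compute V_q(n, t) = Σ_{j=0}^2 C(n, j) (q−1)^j.
  j = 0: C(8,0)·(6)^0 = 1·1 = 1.
  j = 1: C(8,1)·(6)^1 = 8·6 = 48.
  j = 2: C(8,2)·(6)^2 = 28·36 = 1008.
  V_q(n, t) = 1 + 48 + 1008 = 1057.
Step 2: q^n = 7^8 = 5764801.
Step 3: Hamming bound ⌊q^n / V_q(n,t)⌋ = ⌊5764801/1057⌋ = 5453.
Step 4: Compare |C| = 5767 to 5453: violated.
The claimed |C| lies above the Hamming bound, so no 7-ary code of length 8 with d ≥ 5 can have 5767 codewords.


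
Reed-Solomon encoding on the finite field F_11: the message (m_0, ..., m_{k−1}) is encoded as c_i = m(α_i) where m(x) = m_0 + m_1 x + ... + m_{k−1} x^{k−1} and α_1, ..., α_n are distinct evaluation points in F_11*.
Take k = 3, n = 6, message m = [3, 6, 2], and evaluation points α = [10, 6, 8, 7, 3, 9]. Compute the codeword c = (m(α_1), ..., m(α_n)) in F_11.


c = [10, 1, 3, 0, 6, 10]

Message polynomial: m(x) = 3 + 6·x + 2·x^2 (mod 11).
For each evaluation point α_i, compute m(α_i) mod 11:
  α_1 = 10: Horner steps 2 → 4 → 10, so m(10) = 10.
  α_2 = 6: Horner steps 2 → 7 → 1, so m(6) = 1.
  α_3 = 8: Horner steps 2 → 0 → 3, so m(8) = 3.
  α_4 = 7: Horner steps 2 → 9 → 0, so m(7) = 0.
  α_5 = 3: Horner steps 2 → 1 → 6, so m(3) = 6.
  α_6 = 9: Horner steps 2 → 2 → 10, so m(9) = 10.
Codeword c = [10, 1, 3, 0, 6, 10] ∈ F_11^6.


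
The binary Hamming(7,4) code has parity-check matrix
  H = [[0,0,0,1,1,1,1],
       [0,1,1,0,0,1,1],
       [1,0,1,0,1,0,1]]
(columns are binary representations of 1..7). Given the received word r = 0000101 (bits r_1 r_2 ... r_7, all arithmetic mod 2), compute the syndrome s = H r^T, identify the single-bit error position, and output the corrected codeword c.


s = (0, 1, 0)^T, error position = 2, corrected codeword c = 0100101

Compute s = H r^T mod 2 one row at a time:
  s_1 = 0 + 1 + 0 + 1 = 2 ≡ 0 (mod 2).
  s_2 = 0 + 0 + 0 + 1 = 1 ≡ 1 (mod 2).
  s_3 = 0 + 0 + 1 + 1 = 2 ≡ 0 (mod 2).
s = (0, 1, 0)^T — this equals column 2 of H (binary 010), so error is at position 2.
Correct: flip bit 2 of r = 0000101 to get c = 0100101.


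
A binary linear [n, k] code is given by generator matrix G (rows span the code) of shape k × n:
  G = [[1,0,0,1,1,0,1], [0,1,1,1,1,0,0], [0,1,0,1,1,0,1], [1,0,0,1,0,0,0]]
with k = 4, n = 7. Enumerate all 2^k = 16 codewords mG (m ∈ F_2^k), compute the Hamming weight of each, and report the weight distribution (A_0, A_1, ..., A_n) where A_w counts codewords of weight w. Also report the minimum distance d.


Weight distribution: A_0 = 1, A_2 = 6, A_4 = 9. Minimum distance d = 2.

Enumerate all 2^4 = 16 messages m ∈ F_2^4.
For each, compute codeword c = mG in F_2^7, then tally its weight.
  m = 0000 → c = 0000000, weight = 0.
  m = 1000 → c = 1001101, weight = 4.
  m = 0100 → c = 0111100, weight = 4.
  m = 1100 → c = 1110001, weight = 4.
  m = 0010 → c = 0101101, weight = 4.
  m = 1010 → c = 1100000, weight = 2.
  m = 0110 → c = 0010001, weight = 2.
  m = 1110 → c = 1011100, weight = 4.
  m = 0001 → c = 1001000, weight = 2.
  m = 1001 → c = 0000101, weight = 2.
  m = 0101 → c = 1110100, weight = 4.
  m = 1101 → c = 0111001, weight = 4.
  m = 0011 → c = 1100101, weight = 4.
  m = 1011 → c = 0101000, weight = 2.
  m = 0111 → c = 1011001, weight = 4.
  m = 1111 → c = 0010100, weight = 2.
Tally weights:
  weight 0: 1 codewords.
  weight 2: 6 codewords.
  weight 4: 9 codewords.
Minimum distance d = smallest w > 0 with A_w > 0 = 2.
Sanity: Σ A_w = 16 = 2^4 = 16 ✓.


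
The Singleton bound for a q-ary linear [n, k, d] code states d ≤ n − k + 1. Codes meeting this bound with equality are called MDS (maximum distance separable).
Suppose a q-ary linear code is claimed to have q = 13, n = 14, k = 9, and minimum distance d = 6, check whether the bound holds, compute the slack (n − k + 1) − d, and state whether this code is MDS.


Singleton RHS = n − k + 1 = 6, slack = 0, bound satisfied, MDS.

Singleton bound: d ≤ n − k + 1.
Here n = 14, k = 9, so n − k + 1 = 6.
Given d = 6, check d ≤ 6: YES.
Slack = (n − k + 1) − d = 0.
The code is MDS (slack = 0).
Description: the claimed parameters are [14, 9, 6]_13; such a code would be MDS (meets Singleton bound).


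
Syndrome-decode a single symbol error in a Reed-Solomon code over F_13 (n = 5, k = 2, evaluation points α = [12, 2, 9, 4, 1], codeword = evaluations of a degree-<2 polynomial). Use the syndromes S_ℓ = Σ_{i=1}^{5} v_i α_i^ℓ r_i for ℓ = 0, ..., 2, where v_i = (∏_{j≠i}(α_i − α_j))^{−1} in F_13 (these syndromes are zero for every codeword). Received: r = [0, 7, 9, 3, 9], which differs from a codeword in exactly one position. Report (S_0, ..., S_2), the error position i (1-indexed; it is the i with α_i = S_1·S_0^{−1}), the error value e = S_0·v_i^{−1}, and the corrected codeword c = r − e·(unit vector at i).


S = (11, 8, 7), error at position 3, error magnitude e = 3, c = [0, 7, 6, 3, 9].

Step 1: column multipliers v_i = (∏_{j≠i}(α_i − α_j))^{−1} mod 13.
  i = 1 (α = 12): (12−2)(12−9)(12−4)(12−1) = 10·3·8·11 = 2640 ≡ 1, so v_1 = 1^{−1} = 1 (mod 13).
  i = 2 (α = 2): (2−12)(2−9)(2−4)(2−1) = (−10)·(−7)·(−2)·1 = −140 ≡ 3, so v_2 = 3^{−1} = 9 (mod 13).
  i = 3 (α = 9): (9−12)(9−2)(9−4)(9−1) = (−3)·7·5·8 = −840 ≡ 5, so v_3 = 5^{−1} = 8 (mod 13).
  i = 4 (α = 4): (4−12)(4−2)(4−9)(4−1) = (−8)·2·(−5)·3 = 240 ≡ 6, so v_4 = 6^{−1} = 11 (mod 13).
  i = 5 (α = 1): (1−12)(1−2)(1−9)(1−4) = (−11)·(−1)·(−8)·(−3) = 264 ≡ 4, so v_5 = 4^{−1} = 10 (mod 13).
  v = [1, 9, 8, 11, 10].
Step 2: syndromes of r = [0, 7, 9, 3, 9] (all sums mod 13).
  S_0 = Σ v_i r_i = 1·0 + 9·7 + 8·9 + 11·3 + 10·9 = 258 ≡ 11.
  S_1 = Σ v_i α_i r_i = 1·12·0 + 9·2·7 + 8·9·9 + 11·4·3 + 10·1·9 = 996 ≡ 8.
  α_i^2 mod 13 = [1, 4, 3, 3, 1].
  S_2 = Σ v_i α_i^2 r_i = 1·1·0 + 9·4·7 + 8·3·9 + 11·3·3 + 10·1·9 = 657 ≡ 7.
  S = (11, 8, 7) ≠ 0, so r is not a codeword (an error is present).
Step 3: locate the error. For a single error e at position i, S_ℓ = v_i·e·α_i^ℓ, so α_err = S_1/S_0.
  S_0^{−1} = 11^{−1} = 6 (mod 13), so α_err = 8·6 = 48 ≡ 9 = α_3. Error position i = 3.
  Consistency check: S_2/S_1 = 7·5 = 35 ≡ 9 = α_err ✓ (single-error assumption holds).
Step 4: error magnitude e = S_0/v_3 = S_0·∏_{j≠3}(α_3 − α_j) = 11·5 = 55 ≡ 3 (mod 13).
Step 5: correct position 3: c_3 = r_3 − e = 9 − 3 ≡ 6 (mod 13). Hence c = [0, 7, 6, 3, 9].
  Check: interpolating c through the α_i gives m(x) = 11 + 11·x (degree < 2) with m(α_i) = c_i for every i, so c is indeed a codeword.


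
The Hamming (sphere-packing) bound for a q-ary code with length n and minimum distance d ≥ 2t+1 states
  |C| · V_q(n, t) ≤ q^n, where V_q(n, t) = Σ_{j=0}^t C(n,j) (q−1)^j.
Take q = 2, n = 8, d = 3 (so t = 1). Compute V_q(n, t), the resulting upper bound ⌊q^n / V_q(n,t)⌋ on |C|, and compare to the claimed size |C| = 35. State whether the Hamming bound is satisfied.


V_q(n, t) = 9, q^n = 256, Hamming bound = 28, |C| = 35 > bound (violated).

Step 1: Compute V_q(n, t) = Σ_{j=0}^1 C(n, j) (q−1)^j.
  j = 0: C(8,0)·(1)^0 = 1·1 = 1.
  j = 1: C(8,1)·(1)^1 = 8·1 = 8.
  V_q(n, t) = 1 + 8 = 9.
Step 2: q^n = 2^8 = 256.
Step 3: Hamming bound ⌊q^n / V_q(n,t)⌋ = ⌊256/9⌋ = 28.
Step 4: Compare |C| = 35 to 28: violated.
The claimed |C| lies above the Hamming bound, so no 2-ary code of length 8 with d ≥ 3 can have 35 codewords.


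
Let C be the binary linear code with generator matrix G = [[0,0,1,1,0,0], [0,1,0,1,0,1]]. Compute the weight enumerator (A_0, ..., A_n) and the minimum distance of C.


Weight distribution: A_0 = 1, A_2 = 1, A_3 = 2. Minimum distance d = 2.

Enumerate all 2^2 = 4 messages m ∈ F_2^2.
For each, compute codeword c = mG in F_2^6, then tally its weight.
  m = 00 → c = 000000, weight = 0.
  m = 10 → c = 001100, weight = 2.
  m = 01 → c = 010101, weight = 3.
  m = 11 → c = 011001, weight = 3.
Tally weights:
  weight 0: 1 codewords.
  weight 2: 1 codewords.
  weight 3: 2 codewords.
Minimum distance d = smallest w > 0 with A_w > 0 = 2.
Sanity: Σ A_w = 4 = 2^2 = 4 ✓.


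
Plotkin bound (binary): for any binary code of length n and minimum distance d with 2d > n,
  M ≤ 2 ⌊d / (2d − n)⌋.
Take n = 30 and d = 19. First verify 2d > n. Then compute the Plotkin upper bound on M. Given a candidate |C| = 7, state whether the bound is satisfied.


Plotkin bound M ≤ 4; given |C| = 7 > bound (violated).

Check applicability: 2d = 38, n = 30.
2d − n = 8 > 0, so Plotkin applies.
Compute d/(2d−n) = 19/8 ≈ 2.3750.
⌊d/(2d−n)⌋ = 2.
Plotkin bound: M ≤ 2·2 = 4.
Given |C| = 7, check: VIOLATED.
This |C| is above the Plotkin bound, so no binary code with n = 30, d = 19 and 7 codewords exists.


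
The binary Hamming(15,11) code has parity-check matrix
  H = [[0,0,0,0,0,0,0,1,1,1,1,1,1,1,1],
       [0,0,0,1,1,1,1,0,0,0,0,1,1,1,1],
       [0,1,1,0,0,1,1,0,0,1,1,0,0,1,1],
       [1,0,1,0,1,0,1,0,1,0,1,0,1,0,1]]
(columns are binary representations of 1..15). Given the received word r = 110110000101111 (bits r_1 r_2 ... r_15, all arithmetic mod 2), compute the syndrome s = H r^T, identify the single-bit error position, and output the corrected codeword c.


s = (1, 0, 0, 0)^T, error position = 8, corrected codeword c = 110110010101111

Compute s = H r^T mod 2 one row at a time:
  s_1 = 0 + 0 + 1 + 0 + 1 + 1 + 1 + 1 = 5 ≡ 1 (mod 2).
  s_2 = 1 + 1 + 0 + 0 + 1 + 1 + 1 + 1 = 6 ≡ 0 (mod 2).
  s_3 = 1 + 0 + 0 + 0 + 1 + 0 + 1 + 1 = 4 ≡ 0 (mod 2).
  s_4 = 1 + 0 + 1 + 0 + 0 + 0 + 1 + 1 = 4 ≡ 0 (mod 2).
s = (1, 0, 0, 0)^T — this equals column 8 of H (binary 1000), so error is at position 8.
Correct: flip bit 8 of r = 110110000101111 to get c = 110110010101111.


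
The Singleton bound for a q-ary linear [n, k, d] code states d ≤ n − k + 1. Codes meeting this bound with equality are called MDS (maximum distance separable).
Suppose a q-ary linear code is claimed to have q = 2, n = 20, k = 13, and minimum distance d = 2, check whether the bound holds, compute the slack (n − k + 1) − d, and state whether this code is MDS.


Singleton RHS = n − k + 1 = 8, slack = 6, bound satisfied, not MDS.

Singleton bound: d ≤ n − k + 1.
Here n = 20, k = 13, so n − k + 1 = 8.
Given d = 2, check d ≤ 8: YES.
Slack = (n − k + 1) − d = 6.
The code is NOT MDS (slack = 6 > 0).
Description: the claimed parameters are [20, 13, 2]_2; such a code would be non-MDS.


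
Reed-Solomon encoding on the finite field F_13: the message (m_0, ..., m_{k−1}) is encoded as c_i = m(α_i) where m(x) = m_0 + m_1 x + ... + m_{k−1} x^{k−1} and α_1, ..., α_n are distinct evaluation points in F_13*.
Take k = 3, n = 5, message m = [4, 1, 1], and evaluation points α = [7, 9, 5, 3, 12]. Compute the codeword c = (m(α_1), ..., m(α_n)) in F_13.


c = [8, 3, 8, 3, 4]

Message polynomial: m(x) = 4 + 1·x + 1·x^2 (mod 13).
For each evaluation point α_i, compute m(α_i) mod 13:
  α_1 = 7: Horner steps 1 → 8 → 8, so m(7) = 8.
  α_2 = 9: Horner steps 1 → 10 → 3, so m(9) = 3.
  α_3 = 5: Horner steps 1 → 6 → 8, so m(5) = 8.
  α_4 = 3: Horner steps 1 → 4 → 3, so m(3) = 3.
  α_5 = 12: Horner steps 1 → 0 → 4, so m(12) = 4.
Codeword c = [8, 3, 8, 3, 4] ∈ F_13^5.


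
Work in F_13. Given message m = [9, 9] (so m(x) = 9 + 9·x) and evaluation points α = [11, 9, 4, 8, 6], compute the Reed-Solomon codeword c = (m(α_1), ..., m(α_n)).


c = [4, 12, 6, 3, 11]

Message polynomial: m(x) = 9 + 9·x (mod 13).
For each evaluation point α_i, compute m(α_i) mod 13:
  α_1 = 11: Horner steps 9 → 4, so m(11) = 4.
  α_2 = 9: Horner steps 9 → 12, so m(9) = 12.
  α_3 = 4: Horner steps 9 → 6, so m(4) = 6.
  α_4 = 8: Horner steps 9 → 3, so m(8) = 3.
  α_5 = 6: Horner steps 9 → 11, so m(6) = 11.
Codeword c = [4, 12, 6, 3, 11] ∈ F_13^5.


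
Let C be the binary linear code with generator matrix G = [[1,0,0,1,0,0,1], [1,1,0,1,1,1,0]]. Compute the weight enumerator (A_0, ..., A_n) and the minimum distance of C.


Weight distribution: A_0 = 1, A_3 = 1, A_4 = 1, A_5 = 1. Minimum distance d = 3.

Enumerate all 2^2 = 4 messages m ∈ F_2^2.
For each, compute codeword c = mG in F_2^7, then tally its weight.
  m = 00 → c = 0000000, weight = 0.
  m = 10 → c = 1001001, weight = 3.
  m = 01 → c = 1101110, weight = 5.
  m = 11 → c = 0100111, weight = 4.
Tally weights:
  weight 0: 1 codewords.
  weight 3: 1 codewords.
  weight 4: 1 codewords.
  weight 5: 1 codewords.
Minimum distance d = smallest w > 0 with A_w > 0 = 3.
Sanity: Σ A_w = 4 = 2^2 = 4 ✓.


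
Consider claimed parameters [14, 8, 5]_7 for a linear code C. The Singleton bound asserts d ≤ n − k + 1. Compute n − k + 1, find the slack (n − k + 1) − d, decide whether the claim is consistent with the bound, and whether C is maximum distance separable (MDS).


Singleton RHS = n − k + 1 = 7, slack = 2, bound satisfied, not MDS.

Singleton bound: d ≤ n − k + 1.
Here n = 14, k = 8, so n − k + 1 = 7.
Given d = 5, check d ≤ 7: YES.
Slack = (n − k + 1) − d = 2.
The code is NOT MDS (slack = 2 > 0).
Description: the claimed parameters are [14, 8, 5]_7; such a code would be non-MDS.


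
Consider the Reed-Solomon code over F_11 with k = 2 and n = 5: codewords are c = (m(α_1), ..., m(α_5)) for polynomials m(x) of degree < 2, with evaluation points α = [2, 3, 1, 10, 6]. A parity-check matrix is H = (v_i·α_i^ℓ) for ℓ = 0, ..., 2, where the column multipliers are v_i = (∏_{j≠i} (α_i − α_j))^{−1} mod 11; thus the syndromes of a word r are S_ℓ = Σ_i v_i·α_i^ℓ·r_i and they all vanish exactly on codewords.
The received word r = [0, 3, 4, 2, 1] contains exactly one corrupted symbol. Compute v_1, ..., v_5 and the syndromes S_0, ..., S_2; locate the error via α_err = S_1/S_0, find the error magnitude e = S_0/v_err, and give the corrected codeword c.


S = (9, 9, 9), error at position 3, error magnitude e = 7, c = [0, 3, 8, 2, 1].

Step 1: column multipliers v_i = (∏_{j≠i}(α_i − α_j))^{−1} mod 11.
  i = 1 (α = 2): (2−3)(2−1)(2−10)(2−6) = (−1)·1·(−8)·(−4) = −32 ≡ 1, so v_1 = 1^{−1} = 1 (mod 11).
  i = 2 (α = 3): (3−2)(3−1)(3−10)(3−6) = 1·2·(−7)·(−3) = 42 ≡ 9, so v_2 = 9^{−1} = 5 (mod 11).
  i = 3 (α = 1): (1−2)(1−3)(1−10)(1−6) = (−1)·(−2)·(−9)·(−5) = 90 ≡ 2, so v_3 = 2^{−1} = 6 (mod 11).
  i = 4 (α = 10): (10−2)(10−3)(10−1)(10−6) = 8·7·9·4 = 2016 ≡ 3, so v_4 = 3^{−1} = 4 (mod 11).
  i = 5 (α = 6): (6−2)(6−3)(6−1)(6−10) = 4·3·5·(−4) = −240 ≡ 2, so v_5 = 2^{−1} = 6 (mod 11).
  v = [1, 5, 6, 4, 6].
Step 2: syndromes of r = [0, 3, 4, 2, 1] (all sums mod 11).
  S_0 = Σ v_i r_i = 1·0 + 5·3 + 6·4 + 4·2 + 6·1 = 53 ≡ 9.
  S_1 = Σ v_i α_i r_i = 1·2·0 + 5·3·3 + 6·1·4 + 4·10·2 + 6·6·1 = 185 ≡ 9.
  α_i^2 mod 11 = [4, 9, 1, 1, 3].
  S_2 = Σ v_i α_i^2 r_i = 1·4·0 + 5·9·3 + 6·1·4 + 4·1·2 + 6·3·1 = 185 ≡ 9.
  S = (9, 9, 9) ≠ 0, so r is not a codeword (an error is present).
Step 3: locate the error. For a single error e at position i, S_ℓ = v_i·e·α_i^ℓ, so α_err = S_1/S_0.
  S_0^{−1} = 9^{−1} = 5 (mod 11), so α_err = 9·5 = 45 ≡ 1 = α_3. Error position i = 3.
  Consistency check: S_2/S_1 = 9·5 = 45 ≡ 1 = α_err ✓ (single-error assumption holds).
Step 4: error magnitude e = S_0/v_3 = S_0·∏_{j≠3}(α_3 − α_j) = 9·2 = 18 ≡ 7 (mod 11).
Step 5: correct position 3: c_3 = r_3 − e = 4 − 7 ≡ 8 (mod 11). Hence c = [0, 3, 8, 2, 1].
  Check: interpolating c through the α_i gives m(x) = 5 + 3·x (degree < 2) with m(α_i) = c_i for every i, so c is indeed a codeword.


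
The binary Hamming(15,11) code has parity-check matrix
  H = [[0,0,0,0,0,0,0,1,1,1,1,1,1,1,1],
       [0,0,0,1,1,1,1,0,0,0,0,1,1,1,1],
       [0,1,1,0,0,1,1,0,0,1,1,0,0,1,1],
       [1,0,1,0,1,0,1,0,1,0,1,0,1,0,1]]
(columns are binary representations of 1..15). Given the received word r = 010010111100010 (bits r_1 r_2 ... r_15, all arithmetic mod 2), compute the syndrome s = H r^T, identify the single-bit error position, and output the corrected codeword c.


s = (0, 1, 0, 1)^T, error position = 5, corrected codeword c = 010000111100010

Compute s = H r^T mod 2 one row at a time:
  s_1 = 1 + 1 + 1 + 0 + 0 + 0 + 1 + 0 = 4 ≡ 0 (mod 2).
  s_2 = 0 + 1 + 0 + 1 + 0 + 0 + 1 + 0 = 3 ≡ 1 (mod 2).
  s_3 = 1 + 0 + 0 + 1 + 1 + 0 + 1 + 0 = 4 ≡ 0 (mod 2).
  s_4 = 0 + 0 + 1 + 1 + 1 + 0 + 0 + 0 = 3 ≡ 1 (mod 2).
s = (0, 1, 0, 1)^T — this equals column 5 of H (binary 0101), so error is at position 5.
Correct: flip bit 5 of r = 010010111100010 to get c = 010000111100010.


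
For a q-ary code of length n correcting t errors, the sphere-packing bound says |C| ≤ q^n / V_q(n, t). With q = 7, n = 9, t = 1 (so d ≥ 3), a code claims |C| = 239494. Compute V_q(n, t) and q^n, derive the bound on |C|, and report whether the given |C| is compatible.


V_q(n, t) = 55, q^n = 40353607, Hamming bound = 733701, |C| = 239494 ≤ bound (satisfied).

Step 1: Compute V_q(n, t) = Σ_{j=0}^1 C(n, j) (q−1)^j.
  j = 0: C(9,0)·(6)^0 = 1·1 = 1.
  j = 1: C(9,1)·(6)^1 = 9·6 = 54.
  V_q(n, t) = 1 + 54 = 55.
Step 2: q^n = 7^9 = 40353607.
Step 3: Hamming bound ⌊q^n / V_q(n,t)⌋ = ⌊40353607/55⌋ = 733701.
Step 4: Compare |C| = 239494 to 733701: satisfied.
The claimed |C| lies below the Hamming bound.


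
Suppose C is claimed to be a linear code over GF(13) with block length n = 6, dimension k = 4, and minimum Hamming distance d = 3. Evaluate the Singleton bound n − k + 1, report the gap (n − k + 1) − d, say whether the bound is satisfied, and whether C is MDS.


Singleton RHS = n − k + 1 = 3, slack = 0, bound satisfied, MDS.

Singleton bound: d ≤ n − k + 1.
Here n = 6, k = 4, so n − k + 1 = 3.
Given d = 3, check d ≤ 3: YES.
Slack = (n − k + 1) − d = 0.
The code is MDS (slack = 0).
Description: the claimed parameters are [6, 4, 3]_13; such a code would be MDS (meets Singleton bound).


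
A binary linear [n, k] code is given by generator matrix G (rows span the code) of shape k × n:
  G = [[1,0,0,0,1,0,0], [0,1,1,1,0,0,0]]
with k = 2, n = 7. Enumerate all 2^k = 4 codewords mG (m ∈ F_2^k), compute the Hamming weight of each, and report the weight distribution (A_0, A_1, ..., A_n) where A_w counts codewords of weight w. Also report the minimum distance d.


Weight distribution: A_0 = 1, A_2 = 1, A_3 = 1, A_5 = 1. Minimum distance d = 2.

Enumerate all 2^2 = 4 messages m ∈ F_2^2.
For each, compute codeword c = mG in F_2^7, then tally its weight.
  m = 00 → c = 0000000, weight = 0.
  m = 10 → c = 1000100, weight = 2.
  m = 01 → c = 0111000, weight = 3.
  m = 11 → c = 1111100, weight = 5.
Tally weights:
  weight 0: 1 codewords.
  weight 2: 1 codewords.
  weight 3: 1 codewords.
  weight 5: 1 codewords.
Minimum distance d = smallest w > 0 with A_w > 0 = 2.
Sanity: Σ A_w = 4 = 2^2 = 4 ✓.


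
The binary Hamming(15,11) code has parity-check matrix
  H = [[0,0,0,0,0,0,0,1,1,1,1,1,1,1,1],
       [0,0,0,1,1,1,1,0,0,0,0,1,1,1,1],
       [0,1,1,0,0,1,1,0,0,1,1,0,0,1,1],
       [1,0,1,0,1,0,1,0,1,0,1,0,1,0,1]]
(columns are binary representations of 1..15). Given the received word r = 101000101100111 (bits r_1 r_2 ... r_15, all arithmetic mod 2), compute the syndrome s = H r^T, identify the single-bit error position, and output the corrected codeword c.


s = (1, 0, 1, 0)^T, error position = 10, corrected codeword c = 101000101000111

Compute s = H r^T mod 2 one row at a time:
  s_1 = 0 + 1 + 1 + 0 + 0 + 1 + 1 + 1 = 5 ≡ 1 (mod 2).
  s_2 = 0 + 0 + 0 + 1 + 0 + 1 + 1 + 1 = 4 ≡ 0 (mod 2).
  s_3 = 0 + 1 + 0 + 1 + 1 + 0 + 1 + 1 = 5 ≡ 1 (mod 2).
  s_4 = 1 + 1 + 0 + 1 + 1 + 0 + 1 + 1 = 6 ≡ 0 (mod 2).
s = (1, 0, 1, 0)^T — this equals column 10 of H (binary 1010), so error is at position 10.
Correct: flip bit 10 of r = 101000101100111 to get c = 101000101000111.


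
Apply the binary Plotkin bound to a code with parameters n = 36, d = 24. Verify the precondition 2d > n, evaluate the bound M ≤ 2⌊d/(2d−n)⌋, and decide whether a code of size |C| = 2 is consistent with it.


Plotkin bound M ≤ 4; given |C| = 2 ≤ bound (satisfied).

Check applicability: 2d = 48, n = 36.
2d − n = 12 > 0, so Plotkin applies.
Compute d/(2d−n) = 24/12 ≈ 2.0000.
⌊d/(2d−n)⌋ = 2.
Plotkin bound: M ≤ 2·2 = 4.
Given |C| = 2, check: satisfied.
This |C| is below the Plotkin bound.


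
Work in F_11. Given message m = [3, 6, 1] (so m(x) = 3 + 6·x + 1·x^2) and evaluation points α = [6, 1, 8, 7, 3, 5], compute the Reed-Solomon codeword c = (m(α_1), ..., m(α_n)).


c = [9, 10, 5, 6, 8, 3]

Message polynomial: m(x) = 3 + 6·x + 1·x^2 (mod 11).
For each evaluation point α_i, compute m(α_i) mod 11:
  α_1 = 6: Horner steps 1 → 1 → 9, so m(6) = 9.
  α_2 = 1: Horner steps 1 → 7 → 10, so m(1) = 10.
  α_3 = 8: Horner steps 1 → 3 → 5, so m(8) = 5.
  α_4 = 7: Horner steps 1 → 2 → 6, so m(7) = 6.
  α_5 = 3: Horner steps 1 → 9 → 8, so m(3) = 8.
  α_6 = 5: Horner steps 1 → 0 → 3, so m(5) = 3.
Codeword c = [9, 10, 5, 6, 8, 3] ∈ F_11^6.


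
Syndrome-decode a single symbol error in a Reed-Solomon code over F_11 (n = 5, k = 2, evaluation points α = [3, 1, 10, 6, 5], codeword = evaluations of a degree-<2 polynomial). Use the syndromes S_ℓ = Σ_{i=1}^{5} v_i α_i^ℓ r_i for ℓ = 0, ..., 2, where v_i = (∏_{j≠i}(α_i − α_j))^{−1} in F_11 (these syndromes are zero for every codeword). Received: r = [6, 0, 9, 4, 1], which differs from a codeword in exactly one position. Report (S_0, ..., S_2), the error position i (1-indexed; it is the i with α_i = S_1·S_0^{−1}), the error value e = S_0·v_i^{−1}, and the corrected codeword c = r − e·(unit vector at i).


S = (8, 3, 8), error at position 3, error magnitude e = 4, c = [6, 0, 5, 4, 1].

Step 1: column multipliers v_i = (∏_{j≠i}(α_i − α_j))^{−1} mod 11.
  i = 1 (α = 3): (3−1)(3−10)(3−6)(3−5) = 2·(−7)·(−3)·(−2) = −84 ≡ 4, so v_1 = 4^{−1} = 3 (mod 11).
  i = 2 (α = 1): (1−3)(1−10)(1−6)(1−5) = (−2)·(−9)·(−5)·(−4) = 360 ≡ 8, so v_2 = 8^{−1} = 7 (mod 11).
  i = 3 (α = 10): (10−3)(10−1)(10−6)(10−5) = 7·9·4·5 = 1260 ≡ 6, so v_3 = 6^{−1} = 2 (mod 11).
  i = 4 (α = 6): (6−3)(6−1)(6−10)(6−5) = 3·5·(−4)·1 = −60 ≡ 6, so v_4 = 6^{−1} = 2 (mod 11).
  i = 5 (α = 5): (5−3)(5−1)(5−10)(5−6) = 2·4·(−5)·(−1) = 40 ≡ 7, so v_5 = 7^{−1} = 8 (mod 11).
  v = [3, 7, 2, 2, 8].
Step 2: syndromes of r = [6, 0, 9, 4, 1] (all sums mod 11).
  S_0 = Σ v_i r_i = 3·6 + 7·0 + 2·9 + 2·4 + 8·1 = 52 ≡ 8.
  S_1 = Σ v_i α_i r_i = 3·3·6 + 7·1·0 + 2·10·9 + 2·6·4 + 8·5·1 = 322 ≡ 3.
  α_i^2 mod 11 = [9, 1, 1, 3, 3].
  S_2 = Σ v_i α_i^2 r_i = 3·9·6 + 7·1·0 + 2·1·9 + 2·3·4 + 8·3·1 = 228 ≡ 8.
  S = (8, 3, 8) ≠ 0, so r is not a codeword (an error is present).
Step 3: locate the error. For a single error e at position i, S_ℓ = v_i·e·α_i^ℓ, so α_err = S_1/S_0.
  S_0^{−1} = 8^{−1} = 7 (mod 11), so α_err = 3·7 = 21 ≡ 10 = α_3. Error position i = 3.
  Consistency check: S_2/S_1 = 8·4 = 32 ≡ 10 = α_err ✓ (single-error assumption holds).
Step 4: error magnitude e = S_0/v_3 = S_0·∏_{j≠3}(α_3 − α_j) = 8·6 = 48 ≡ 4 (mod 11).
Step 5: correct position 3: c_3 = r_3 − e = 9 − 4 ≡ 5 (mod 11). Hence c = [6, 0, 5, 4, 1].
  Check: interpolating c through the α_i gives m(x) = 8 + 3·x (degree < 2) with m(α_i) = c_i for every i, so c is indeed a codeword.


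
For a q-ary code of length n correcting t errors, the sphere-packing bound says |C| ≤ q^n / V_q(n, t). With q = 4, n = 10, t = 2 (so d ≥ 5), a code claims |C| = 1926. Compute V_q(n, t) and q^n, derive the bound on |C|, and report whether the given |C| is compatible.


V_q(n, t) = 436, q^n = 1048576, Hamming bound = 2404, |C| = 1926 ≤ bound (satisfied).

Step 1: Compute V_q(n, t) = Σ_{j=0}^2 C(n, j) (q−1)^j.
  j = 0: C(10,0)·(3)^0 = 1·1 = 1.
  j = 1: C(10,1)·(3)^1 = 10·3 = 30.
  j = 2: C(10,2)·(3)^2 = 45·9 = 405.
  V_q(n, t) = 1 + 30 + 405 = 436.
Step 2: q^n = 4^10 = 1048576.
Step 3: Hamming bound ⌊q^n / V_q(n,t)⌋ = ⌊1048576/436⌋ = 2404.
Step 4: Compare |C| = 1926 to 2404: satisfied.
The claimed |C| lies below the Hamming bound.


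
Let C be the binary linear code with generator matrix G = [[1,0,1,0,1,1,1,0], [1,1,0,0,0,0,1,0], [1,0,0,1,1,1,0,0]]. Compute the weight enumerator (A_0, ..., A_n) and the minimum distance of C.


Weight distribution: A_0 = 1, A_3 = 2, A_4 = 3, A_5 = 2. Minimum distance d = 3.

Enumerate all 2^3 = 8 messages m ∈ F_2^3.
For each, compute codeword c = mG in F_2^8, then tally its weight.
  m = 000 → c = 00000000, weight = 0.
  m = 100 → c = 10101110, weight = 5.
  m = 010 → c = 11000010, weight = 3.
  m = 110 → c = 01101100, weight = 4.
  m = 001 → c = 10011100, weight = 4.
  m = 101 → c = 00110010, weight = 3.
  m = 011 → c = 01011110, weight = 5.
  m = 111 → c = 11110000, weight = 4.
Tally weights:
  weight 0: 1 codewords.
  weight 3: 2 codewords.
  weight 4: 3 codewords.
  weight 5: 2 codewords.
Minimum distance d = smallest w > 0 with A_w > 0 = 3.
Sanity: Σ A_w = 8 = 2^3 = 8 ✓.


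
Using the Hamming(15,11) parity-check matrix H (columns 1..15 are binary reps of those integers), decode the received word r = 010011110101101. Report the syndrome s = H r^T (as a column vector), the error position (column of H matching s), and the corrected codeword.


s = (1, 0, 1, 0)^T, error position = 10, corrected codeword c = 010011110001101

Compute s = H r^T mod 2 one row at a time:
  s_1 = 1 + 0 + 1 + 0 + 1 + 1 + 0 + 1 = 5 ≡ 1 (mod 2).
  s_2 = 0 + 1 + 1 + 1 + 1 + 1 + 0 + 1 = 6 ≡ 0 (mod 2).
  s_3 = 1 + 0 + 1 + 1 + 1 + 0 + 0 + 1 = 5 ≡ 1 (mod 2).
  s_4 = 0 + 0 + 1 + 1 + 0 + 0 + 1 + 1 = 4 ≡ 0 (mod 2).
s = (1, 0, 1, 0)^T — this equals column 10 of H (binary 1010), so error is at position 10.
Correct: flip bit 10 of r = 010011110101101 to get c = 010011110001101.


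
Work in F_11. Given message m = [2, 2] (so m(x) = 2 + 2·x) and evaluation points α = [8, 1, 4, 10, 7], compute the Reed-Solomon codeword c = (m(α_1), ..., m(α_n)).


c = [7, 4, 10, 0, 5]

Message polynomial: m(x) = 2 + 2·x (mod 11).
For each evaluation point α_i, compute m(α_i) mod 11:
  α_1 = 8: Horner steps 2 → 7, so m(8) = 7.
  α_2 = 1: Horner steps 2 → 4, so m(1) = 4.
  α_3 = 4: Horner steps 2 → 10, so m(4) = 10.
  α_4 = 10: Horner steps 2 → 0, so m(10) = 0.
  α_5 = 7: Horner steps 2 → 5, so m(7) = 5.
Codeword c = [7, 4, 10, 0, 5] ∈ F_11^5.


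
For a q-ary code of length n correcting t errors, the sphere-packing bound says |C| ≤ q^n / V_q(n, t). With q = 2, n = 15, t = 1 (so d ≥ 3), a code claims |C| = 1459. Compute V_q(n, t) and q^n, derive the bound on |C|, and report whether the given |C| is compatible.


V_q(n, t) = 16, q^n = 32768, Hamming bound = 2048, |C| = 1459 ≤ bound (satisfied).

Step 1: Compute V_q(n, t) = Σ_{j=0}^1 C(n, j) (q−1)^j.
  j = 0: C(15,0)·(1)^0 = 1·1 = 1.
  j = 1: C(15,1)·(1)^1 = 15·1 = 15.
  V_q(n, t) = 1 + 15 = 16.
Step 2: q^n = 2^15 = 32768.
Step 3: Hamming bound ⌊q^n / V_q(n,t)⌋ = ⌊32768/16⌋ = 2048.
Step 4: Compare |C| = 1459 to 2048: satisfied.
The claimed |C| lies below the Hamming bound.


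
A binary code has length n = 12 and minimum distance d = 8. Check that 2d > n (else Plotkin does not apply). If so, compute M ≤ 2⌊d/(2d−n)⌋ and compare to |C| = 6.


Plotkin bound M ≤ 4; given |C| = 6 > bound (violated).

Check applicability: 2d = 16, n = 12.
2d − n = 4 > 0, so Plotkin applies.
Compute d/(2d−n) = 8/4 ≈ 2.0000.
⌊d/(2d−n)⌋ = 2.
Plotkin bound: M ≤ 2·2 = 4.
Given |C| = 6, check: VIOLATED.
This |C| is above the Plotkin bound, so no binary code with n = 12, d = 8 and 6 codewords exists.


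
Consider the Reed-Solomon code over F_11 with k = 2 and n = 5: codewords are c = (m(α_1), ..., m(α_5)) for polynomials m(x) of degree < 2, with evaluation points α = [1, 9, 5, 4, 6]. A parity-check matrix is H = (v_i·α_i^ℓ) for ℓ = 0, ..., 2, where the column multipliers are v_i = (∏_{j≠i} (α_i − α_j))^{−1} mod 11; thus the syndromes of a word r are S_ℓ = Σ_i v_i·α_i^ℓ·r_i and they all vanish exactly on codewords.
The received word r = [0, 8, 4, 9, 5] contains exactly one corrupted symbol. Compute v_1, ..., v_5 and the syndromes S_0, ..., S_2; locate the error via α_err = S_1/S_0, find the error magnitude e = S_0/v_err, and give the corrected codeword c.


S = (2, 8, 10), error at position 4, error magnitude e = 6, c = [0, 8, 4, 3, 5].

Step 1: column multipliers v_i = (∏_{j≠i}(α_i − α_j))^{−1} mod 11.
  i = 1 (α = 1): (1−9)(1−5)(1−4)(1−6) = (−8)·(−4)·(−3)·(−5) = 480 ≡ 7, so v_1 = 7^{−1} = 8 (mod 11).
  i = 2 (α = 9): (9−1)(9−5)(9−4)(9−6) = 8·4·5·3 = 480 ≡ 7, so v_2 = 7^{−1} = 8 (mod 11).
  i = 3 (α = 5): (5−1)(5−9)(5−4)(5−6) = 4·(−4)·1·(−1) = 16 ≡ 5, so v_3 = 5^{−1} = 9 (mod 11).
  i = 4 (α = 4): (4−1)(4−9)(4−5)(4−6) = 3·(−5)·(−1)·(−2) = −30 ≡ 3, so v_4 = 3^{−1} = 4 (mod 11).
  i = 5 (α = 6): (6−1)(6−9)(6−5)(6−4) = 5·(−3)·1·2 = −30 ≡ 3, so v_5 = 3^{−1} = 4 (mod 11).
  v = [8, 8, 9, 4, 4].
Step 2: syndromes of r = [0, 8, 4, 9, 5] (all sums mod 11).
  S_0 = Σ v_i r_i = 8·0 + 8·8 + 9·4 + 4·9 + 4·5 = 156 ≡ 2.
  S_1 = Σ v_i α_i r_i = 8·1·0 + 8·9·8 + 9·5·4 + 4·4·9 + 4·6·5 = 1020 ≡ 8.
  α_i^2 mod 11 = [1, 4, 3, 5, 3].
  S_2 = Σ v_i α_i^2 r_i = 8·1·0 + 8·4·8 + 9·3·4 + 4·5·9 + 4·3·5 = 604 ≡ 10.
  S = (2, 8, 10) ≠ 0, so r is not a codeword (an error is present).
Step 3: locate the error. For a single error e at position i, S_ℓ = v_i·e·α_i^ℓ, so α_err = S_1/S_0.
  S_0^{−1} = 2^{−1} = 6 (mod 11), so α_err = 8·6 = 48 ≡ 4 = α_4. Error position i = 4.
  Consistency check: S_2/S_1 = 10·7 = 70 ≡ 4 = α_err ✓ (single-error assumption holds).
Step 4: error magnitude e = S_0/v_4 = S_0·∏_{j≠4}(α_4 − α_j) = 2·3 = 6 ≡ 6 (mod 11).
Step 5: correct position 4: c_4 = r_4 − e = 9 − 6 ≡ 3 (mod 11). Hence c = [0, 8, 4, 3, 5].
  Check: interpolating c through the α_i gives m(x) = 10 + 1·x (degree < 2) with m(α_i) = c_i for every i, so c is indeed a codeword.


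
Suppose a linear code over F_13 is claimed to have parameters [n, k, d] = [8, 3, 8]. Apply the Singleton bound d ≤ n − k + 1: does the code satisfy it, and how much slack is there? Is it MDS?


Singleton RHS = n − k + 1 = 6, slack = -2, bound violated (no such code; not MDS).

Singleton bound: d ≤ n − k + 1.
Here n = 8, k = 3, so n − k + 1 = 6.
Given d = 8, check d ≤ 6: NO.
Slack = (n − k + 1) − d = -2.
The slack is negative: d = 8 exceeds n − k + 1 = 6 by 2, so the Singleton bound is violated and no linear [8, 3, 8]_13 code can exist. In particular it is not MDS (MDS requires d = n − k + 1 exactly).
Description: the claimed parameters are [8, 3, 8]_13; such a code would be impossible (violates the Singleton bound).


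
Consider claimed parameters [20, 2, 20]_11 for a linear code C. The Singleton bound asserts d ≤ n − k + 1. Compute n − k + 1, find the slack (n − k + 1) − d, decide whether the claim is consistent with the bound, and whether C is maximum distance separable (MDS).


Singleton RHS = n − k + 1 = 19, slack = -1, bound violated (no such code; not MDS).

Singleton bound: d ≤ n − k + 1.
Here n = 20, k = 2, so n − k + 1 = 19.
Given d = 20, check d ≤ 19: NO.
Slack = (n − k + 1) − d = -1.
The slack is negative: d = 20 exceeds n − k + 1 = 19 by 1, so the Singleton bound is violated and no linear [20, 2, 20]_11 code can exist. In particular it is not MDS (MDS requires d = n − k + 1 exactly).
Description: the claimed parameters are [20, 2, 20]_11; such a code would be impossible (violates the Singleton bound).


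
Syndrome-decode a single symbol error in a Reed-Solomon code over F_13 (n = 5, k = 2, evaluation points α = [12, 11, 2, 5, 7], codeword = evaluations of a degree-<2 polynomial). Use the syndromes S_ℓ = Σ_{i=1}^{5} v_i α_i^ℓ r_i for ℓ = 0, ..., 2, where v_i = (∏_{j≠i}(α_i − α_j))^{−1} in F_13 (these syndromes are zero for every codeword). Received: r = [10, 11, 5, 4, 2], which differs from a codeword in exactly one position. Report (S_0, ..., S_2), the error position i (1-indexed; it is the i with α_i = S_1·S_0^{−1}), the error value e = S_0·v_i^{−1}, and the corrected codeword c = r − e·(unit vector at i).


S = (1, 2, 4), error at position 3, error magnitude e = 11, c = [10, 11, 7, 4, 2].

Step 1: column multipliers v_i = (∏_{j≠i}(α_i − α_j))^{−1} mod 13.
  i = 1 (α = 12): (12−11)(12−2)(12−5)(12−7) = 1·10·7·5 = 350 ≡ 12, so v_1 = 12^{−1} = 12 (mod 13).
  i = 2 (α = 11): (11−12)(11−2)(11−5)(11−7) = (−1)·9·6·4 = −216 ≡ 5, so v_2 = 5^{−1} = 8 (mod 13).
  i = 3 (α = 2): (2−12)(2−11)(2−5)(2−7) = (−10)·(−9)·(−3)·(−5) = 1350 ≡ 11, so v_3 = 11^{−1} = 6 (mod 13).
  i = 4 (α = 5): (5−12)(5−11)(5−2)(5−7) = (−7)·(−6)·3·(−2) = −252 ≡ 8, so v_4 = 8^{−1} = 5 (mod 13).
  i = 5 (α = 7): (7−12)(7−11)(7−2)(7−5) = (−5)·(−4)·5·2 = 200 ≡ 5, so v_5 = 5^{−1} = 8 (mod 13).
  v = [12, 8, 6, 5, 8].
Step 2: syndromes of r = [10, 11, 5, 4, 2] (all sums mod 13).
  S_0 = Σ v_i r_i = 12·10 + 8·11 + 6·5 + 5·4 + 8·2 = 274 ≡ 1.
  S_1 = Σ v_i α_i r_i = 12·12·10 + 8·11·11 + 6·2·5 + 5·5·4 + 8·7·2 = 2680 ≡ 2.
  α_i^2 mod 13 = [1, 4, 4, 12, 10].
  S_2 = Σ v_i α_i^2 r_i = 12·1·10 + 8·4·11 + 6·4·5 + 5·12·4 + 8·10·2 = 992 ≡ 4.
  S = (1, 2, 4) ≠ 0, so r is not a codeword (an error is present).
Step 3: locate the error. For a single error e at position i, S_ℓ = v_i·e·α_i^ℓ, so α_err = S_1/S_0.
  S_0^{−1} = 1^{−1} = 1 (mod 13), so α_err = 2·1 = 2 ≡ 2 = α_3. Error position i = 3.
  Consistency check: S_2/S_1 = 4·7 = 28 ≡ 2 = α_err ✓ (single-error assumption holds).
Step 4: error magnitude e = S_0/v_3 = S_0·∏_{j≠3}(α_3 − α_j) = 1·11 = 11 ≡ 11 (mod 13).
Step 5: correct position 3: c_3 = r_3 − e = 5 − 11 ≡ 7 (mod 13). Hence c = [10, 11, 7, 4, 2].
  Check: interpolating c through the α_i gives m(x) = 9 + 12·x (degree < 2) with m(α_i) = c_i for every i, so c is indeed a codeword.


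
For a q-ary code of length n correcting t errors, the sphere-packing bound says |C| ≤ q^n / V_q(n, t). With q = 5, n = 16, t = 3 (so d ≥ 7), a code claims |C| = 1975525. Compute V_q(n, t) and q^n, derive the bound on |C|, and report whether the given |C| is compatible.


V_q(n, t) = 37825, q^n = 152587890625, Hamming bound = 4034048, |C| = 1975525 ≤ bound (satisfied).

Step 1: Compute V_q(n, t) = Σ_{j=0}^3 C(n, j) (q−1)^j.
  j = 0: C(16,0)·(4)^0 = 1·1 = 1.
  j = 1: C(16,1)·(4)^1 = 16·4 = 64.
  j = 2: C(16,2)·(4)^2 = 120·16 = 1920.
  j = 3: C(16,3)·(4)^3 = 560·64 = 35840.
  V_q(n, t) = 1 + 64 + 1920 + 35840 = 37825.
Step 2: q^n = 5^16 = 152587890625.
Step 3: Hamming bound ⌊q^n / V_q(n,t)⌋ = ⌊152587890625/37825⌋ = 4034048.
Step 4: Compare |C| = 1975525 to 4034048: satisfied.
The claimed |C| lies below the Hamming bound.
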